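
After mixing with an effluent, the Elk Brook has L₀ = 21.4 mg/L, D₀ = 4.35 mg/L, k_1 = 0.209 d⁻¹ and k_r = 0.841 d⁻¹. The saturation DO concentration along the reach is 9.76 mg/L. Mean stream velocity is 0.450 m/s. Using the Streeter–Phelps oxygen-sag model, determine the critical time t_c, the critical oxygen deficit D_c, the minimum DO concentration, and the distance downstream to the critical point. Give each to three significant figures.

At the critical point dD/dt = 0, so k_1 L₀ e^(−k_1 t) = k_r D. Substituting D(t) from the Streeter–Phelps equation and solving for t gives
t_c = ln[(k_r/k_1)(1 − D₀(k_r−k_1)/(k_1 L₀))] / (k_r−k_1).
Here k_r−k_1 = 0.6320 d⁻¹ and 1 − D₀(k_r−k_1)/(k_1 L₀) = 1 − 4.35×0.6320/(0.209×21.4) = 0.3853, so
t_c = ln(4.024 × 0.3853) / 0.6320 = 0.4386 / 0.6320 = 0.6940 d.
L(t_c) = L₀ e^(−k_1 t_c) = 21.4 × 0.8650 = 18.51 mg/L, and at the critical point k_r D_c = k_1 L, so D_c = (0.209/0.841) × 18.51 = 4.600 mg/L.
Minimum DO = C_s − D_c = 9.76 − 4.600 = 5.160 mg/L.
x_c = v t_c = 0.450 m/s × 0.6940 d × 86400 s/d = 26980 m ≈ 27.0 km.

t_c ≈ 0.694 d; D_c ≈ 4.60 mg/L; min DO ≈ 5.16 mg/L; x_c ≈ 27.0 km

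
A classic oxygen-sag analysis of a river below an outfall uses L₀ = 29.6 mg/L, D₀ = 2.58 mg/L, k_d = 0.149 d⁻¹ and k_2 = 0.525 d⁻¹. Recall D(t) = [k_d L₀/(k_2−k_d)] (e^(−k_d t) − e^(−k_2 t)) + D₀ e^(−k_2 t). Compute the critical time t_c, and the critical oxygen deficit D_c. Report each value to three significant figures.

t_c ≈ 2.69 d; D_c ≈ 5.63 mg/L

At the critical point dD/dt = 0, so k_d L₀ e^(−k_d t) = k_2 D. Substituting D(t) from the Streeter–Phelps equation and solving for t gives
t_c = ln[(k_2/k_d)(1 − D₀(k_2−k_d)/(k_d L₀))] / (k_2−k_d).
Here k_2−k_d = 0.3760 d⁻¹ and 1 − D₀(k_2−k_d)/(k_d L₀) = 1 − 2.58×0.3760/(0.149×29.6) = 0.7800, so
t_c = ln(3.523 × 0.7800) / 0.3760 = 1.011 / 0.3760 = 2.689 d.
L(t_c) = L₀ e^(−k_d t_c) = 29.6 × 0.6699 = 19.83 mg/L, and at the critical point k_2 D_c = k_d L, so D_c = (0.149/0.525) × 19.83 = 5.628 mg/L.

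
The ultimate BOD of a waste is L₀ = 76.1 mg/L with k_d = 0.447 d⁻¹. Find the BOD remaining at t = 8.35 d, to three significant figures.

L_t = L₀ e^(−k_d t) = 76.1 × e^(−0.447×8.35) = 76.1 × 0.02393 = 1.821 mg/L.

L ≈ 1.82 mg/L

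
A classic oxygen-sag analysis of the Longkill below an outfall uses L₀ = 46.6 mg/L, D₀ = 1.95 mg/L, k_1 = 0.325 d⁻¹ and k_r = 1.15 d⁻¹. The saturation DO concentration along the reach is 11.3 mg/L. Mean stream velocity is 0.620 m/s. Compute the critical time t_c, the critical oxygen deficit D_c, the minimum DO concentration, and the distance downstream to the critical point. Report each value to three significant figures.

t_c ≈ 1.40 d; D_c ≈ 8.37 mg/L; min DO ≈ 2.93 mg/L; x_c ≈ 74.8 km

With k_r/k_1 = 3.538 and 1 − D₀(k_r−k_1)/(k_1 L₀) = 0.8938,
t_c = ln(3.538 × 0.8938) / (1.15 − 0.325) = ln(3.163) / 0.8250 = 1.151/0.8250 = 1.396 d.
D_c = (k_1/k_r) L₀ e^(−k_1 t_c) = (0.325/1.15) × 46.6 × e^(−0.325×1.396) = 0.2826 × 46.6 × 0.6354 = 8.367 mg/L.
Minimum DO = C_s − D_c = 11.3 − 8.367 = 2.933 mg/L.
x_c = v t_c = 0.620 m/s × 1.396 d × 86400 s/d = 74760 m ≈ 74.8 km.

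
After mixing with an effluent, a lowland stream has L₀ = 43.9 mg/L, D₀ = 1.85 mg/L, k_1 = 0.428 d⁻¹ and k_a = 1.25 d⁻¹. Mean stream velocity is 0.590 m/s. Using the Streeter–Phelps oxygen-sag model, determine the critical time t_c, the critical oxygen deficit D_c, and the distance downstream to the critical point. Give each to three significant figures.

t_c ≈ 1.20 d; D_c ≈ 8.99 mg/L; x_c ≈ 61.2 km

At the critical point dD/dt = 0, so k_1 L₀ e^(−k_1 t) = k_a D. Substituting D(t) from the Streeter–Phelps equation and solving for t gives
t_c = ln[(k_a/k_1)(1 − D₀(k_a−k_1)/(k_1 L₀))] / (k_a−k_1).
Here k_a−k_1 = 0.8220 d⁻¹ and 1 − D₀(k_a−k_1)/(k_1 L₀) = 1 − 1.85×0.8220/(0.428×43.9) = 0.9191, so
t_c = ln(2.921 × 0.9191) / 0.8220 = 0.9874 / 0.8220 = 1.201 d.
D_c = (k_1/k_a) L₀ e^(−k_1 t_c) = (0.428/1.25) × 43.9 × e^(−0.428×1.201) = 0.3424 × 43.9 × 0.5980 = 8.989 mg/L.
x_c = v t_c = 0.590 m/s × 1.201 d × 86400 s/d = 61230 m ≈ 61.2 km.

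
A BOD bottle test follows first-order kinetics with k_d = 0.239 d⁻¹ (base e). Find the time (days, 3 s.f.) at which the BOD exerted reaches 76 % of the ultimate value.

t ≈ 5.97 d

y/L₀ = 1 − e^(−k_d t) = 0.76 ⇒ e^(−k_d t) = 0.240
t = −ln(0.240) / 0.239 = 1.427 / 0.239 = 5.971 d.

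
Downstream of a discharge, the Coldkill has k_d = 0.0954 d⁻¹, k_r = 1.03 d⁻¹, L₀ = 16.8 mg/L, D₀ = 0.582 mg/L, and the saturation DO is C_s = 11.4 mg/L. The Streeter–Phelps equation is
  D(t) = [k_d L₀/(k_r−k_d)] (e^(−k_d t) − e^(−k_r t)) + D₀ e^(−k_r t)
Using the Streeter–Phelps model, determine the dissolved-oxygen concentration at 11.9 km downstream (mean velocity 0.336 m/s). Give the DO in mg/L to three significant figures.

Travel time t = x/v = 11.9 km / (0.336 m/s) = 11900 m / 0.336 m/s = 35420 s = 0.4099 d.
k_d L₀/(k_r−k_d) = 0.0954×16.8/(1.03−0.0954) = 1.603/0.9346 = 1.715 mg/L.
e^(−k_d t) = e^(−0.0954×0.4099) = 0.9616; e^(−k_r t) = e^(−1.03×0.4099) = 0.6556.
D = 1.715 × (0.9616 − 0.6556) + 0.582 × 0.6556 = 0.5248 + 0.3816 = 0.9064 mg/L.
DO = C_s − D = 11.4 − 0.9064 = 10.49 mg/L.

DO ≈ 10.5 mg/L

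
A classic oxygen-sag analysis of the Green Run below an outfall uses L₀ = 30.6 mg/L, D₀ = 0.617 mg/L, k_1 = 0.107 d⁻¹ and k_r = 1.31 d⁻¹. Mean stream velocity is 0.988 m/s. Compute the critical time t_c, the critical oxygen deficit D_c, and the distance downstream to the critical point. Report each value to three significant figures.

t_c = [1/(k_r−k_1)] ln[(k_r/k_1)(1 − D₀(k_r−k_1)/(k_1 L₀))]
= [1/(1.31−0.107)] ln[(1.31/0.107)(1 − 0.617×1.203/(0.107×30.6))]
= (1/1.203) ln[12.24 × 0.7733] = 0.8313 × ln(9.468) = 0.8313 × 2.248 = 1.869 d.
D_c = (k_1/k_r) L₀ e^(−k_1 t_c) = (0.107/1.31) × 30.6 × e^(−0.107×1.869) = 0.08168 × 30.6 × 0.8188 = 2.046 mg/L.
x_c = v t_c = 0.988 m/s × 1.869 d × 86400 s/d = 159500 m ≈ 160 km.

t_c ≈ 1.87 d; D_c ≈ 2.05 mg/L; x_c ≈ 160 km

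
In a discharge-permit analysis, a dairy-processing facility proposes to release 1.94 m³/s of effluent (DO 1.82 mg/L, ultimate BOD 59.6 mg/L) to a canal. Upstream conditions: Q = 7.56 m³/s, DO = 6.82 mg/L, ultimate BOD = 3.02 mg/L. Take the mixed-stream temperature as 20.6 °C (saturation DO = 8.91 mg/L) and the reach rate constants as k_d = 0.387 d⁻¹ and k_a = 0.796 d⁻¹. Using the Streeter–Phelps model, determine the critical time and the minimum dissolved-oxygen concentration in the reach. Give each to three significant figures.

t_c ≈ 1.14 d; minimum DO ≈ 4.35 mg/L

Mixed DO = (7.56×6.82 + 1.94×1.82)/(7.56+1.94) = 55.09/9.500 = 5.799 mg/L.
Mixed L₀ = (7.56×3.02 + 1.94×59.6)/(9.500) = 138.5/9.500 = 14.57 mg/L.
Initial deficit D₀ = C_s − DO₀ = 8.91 − 5.799 = 3.111 mg/L.
t_c = (1/0.4090) ln[(0.796/0.387)(1 − 3.111×0.4090/(0.387×14.57))] = 2.445 × ln(1.593) = 1.138 d.
D_c = (0.387/0.796) × 14.57 × e^(−0.387×1.138) = 0.4862 × 14.57 × 0.6437 = 4.561 mg/L.
Minimum DO = 8.91 − 4.561 = 4.349 mg/L.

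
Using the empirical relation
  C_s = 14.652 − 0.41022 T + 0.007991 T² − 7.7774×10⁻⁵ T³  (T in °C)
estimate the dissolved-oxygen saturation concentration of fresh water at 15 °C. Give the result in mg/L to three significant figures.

C_s ≈ 10.0 mg/L

C_s = 14.652 − 0.41022×15 + 0.007991×15² − 7.7774×10⁻⁵×15³ = 10.03 mg/L.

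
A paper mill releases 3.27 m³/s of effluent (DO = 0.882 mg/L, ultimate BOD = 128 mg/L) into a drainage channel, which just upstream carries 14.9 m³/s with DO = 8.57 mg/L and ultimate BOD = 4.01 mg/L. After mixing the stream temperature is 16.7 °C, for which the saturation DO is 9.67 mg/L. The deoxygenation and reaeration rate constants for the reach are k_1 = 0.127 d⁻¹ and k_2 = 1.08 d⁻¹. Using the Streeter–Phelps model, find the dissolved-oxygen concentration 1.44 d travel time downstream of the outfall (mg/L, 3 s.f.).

Mixed DO = (14.9×8.57 + 3.27×0.882)/(14.9+3.27) = 130.6/18.17 = 7.186 mg/L.
Mixed L₀ = (14.9×4.01 + 3.27×128)/(18.17) = 478.3/18.17 = 26.32 mg/L.
Initial deficit D₀ = C_s − DO₀ = 9.67 − 7.186 = 2.484 mg/L.
D(1.44) = [0.127×26.32/(1.08−0.127)](e^(−0.127×1.44) − e^(−1.08×1.44)) + 2.484 e^(−1.08×1.44)
= 3.508 × (0.8329 − 0.2111) + 2.484 × 0.2111 = 2.705 mg/L.
DO = 9.67 − 2.705 = 6.965 mg/L.

DO ≈ 6.96 mg/L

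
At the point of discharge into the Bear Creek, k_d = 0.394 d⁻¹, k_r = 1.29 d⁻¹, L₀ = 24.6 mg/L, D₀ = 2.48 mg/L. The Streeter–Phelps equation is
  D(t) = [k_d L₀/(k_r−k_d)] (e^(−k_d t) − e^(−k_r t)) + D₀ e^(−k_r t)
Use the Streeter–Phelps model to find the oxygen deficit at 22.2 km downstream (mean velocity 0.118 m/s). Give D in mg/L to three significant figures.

D ≈ 4.08 mg/L

Travel time t = x/v = 22.2 km / (0.118 m/s) = 22200 m / 0.118 m/s = 188100 s = 2.177 d.
k_d L₀/(k_r−k_d) = 0.394×24.6/(1.29−0.394) = 9.692/0.8960 = 10.82 mg/L.
e^(−k_d t) = e^(−0.394×2.177) = 0.4240; e^(−k_r t) = e^(−1.29×2.177) = 0.06027.
D = 10.82 × (0.4240 − 0.06027) + 2.48 × 0.06027 = 3.935 + 0.1495 = 4.085 mg/L.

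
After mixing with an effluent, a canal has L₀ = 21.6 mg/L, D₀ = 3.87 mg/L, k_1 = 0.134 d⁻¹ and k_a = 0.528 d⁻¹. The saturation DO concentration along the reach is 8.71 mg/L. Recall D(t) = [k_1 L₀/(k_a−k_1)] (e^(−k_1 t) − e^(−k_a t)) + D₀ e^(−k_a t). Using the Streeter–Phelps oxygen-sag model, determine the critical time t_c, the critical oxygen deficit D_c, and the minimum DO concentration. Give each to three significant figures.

t_c ≈ 1.58 d; D_c ≈ 4.44 mg/L; min DO ≈ 4.27 mg/L

At the critical point dD/dt = 0, so k_1 L₀ e^(−k_1 t) = k_a D. Substituting D(t) from the Streeter–Phelps equation and solving for t gives
t_c = ln[(k_a/k_1)(1 − D₀(k_a−k_1)/(k_1 L₀))] / (k_a−k_1).
Here k_a−k_1 = 0.3940 d⁻¹ and 1 − D₀(k_a−k_1)/(k_1 L₀) = 1 − 3.87×0.3940/(0.134×21.6) = 0.4732, so
t_c = ln(3.940 × 0.4732) / 0.3940 = 0.6230 / 0.3940 = 1.581 d.
L(t_c) = L₀ e^(−k_1 t_c) = 21.6 × 0.8091 = 17.48 mg/L, and at the critical point k_a D_c = k_1 L, so D_c = (0.134/0.528) × 17.48 = 4.435 mg/L.
Minimum DO = C_s − D_c = 8.71 − 4.435 = 4.275 mg/L.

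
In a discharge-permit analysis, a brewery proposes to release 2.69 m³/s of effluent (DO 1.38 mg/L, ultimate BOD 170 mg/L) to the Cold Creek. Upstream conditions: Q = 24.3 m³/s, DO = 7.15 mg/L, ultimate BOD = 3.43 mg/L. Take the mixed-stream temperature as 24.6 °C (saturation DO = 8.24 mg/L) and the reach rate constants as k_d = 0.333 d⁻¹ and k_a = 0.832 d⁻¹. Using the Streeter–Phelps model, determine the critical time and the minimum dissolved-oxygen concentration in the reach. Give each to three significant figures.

Mixed DO = (24.3×7.15 + 2.69×1.38)/(24.3+2.69) = 177.5/26.99 = 6.575 mg/L.
Mixed L₀ = (24.3×3.43 + 2.69×170)/(26.99) = 540.6/26.99 = 20.03 mg/L.
Initial deficit D₀ = C_s − DO₀ = 8.24 − 6.575 = 1.665 mg/L.
t_c = (1/0.4990) ln[(0.832/0.333)(1 − 1.665×0.4990/(0.333×20.03))] = 2.004 × ln(2.187) = 1.568 d.
D_c = (0.333/0.832) × 20.03 × e^(−0.333×1.568) = 0.4002 × 20.03 × 0.5932 = 4.756 mg/L.
Minimum DO = 8.24 − 4.756 = 3.484 mg/L.

t_c ≈ 1.57 d; minimum DO ≈ 3.48 mg/L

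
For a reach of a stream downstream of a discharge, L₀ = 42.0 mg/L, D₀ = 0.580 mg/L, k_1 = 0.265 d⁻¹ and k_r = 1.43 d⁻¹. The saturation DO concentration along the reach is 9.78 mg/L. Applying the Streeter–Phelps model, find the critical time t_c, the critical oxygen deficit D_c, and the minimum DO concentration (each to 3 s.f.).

At the critical point dD/dt = 0, so k_1 L₀ e^(−k_1 t) = k_r D. Substituting D(t) from the Streeter–Phelps equation and solving for t gives
t_c = ln[(k_r/k_1)(1 − D₀(k_r−k_1)/(k_1 L₀))] / (k_r−k_1).
Here k_r−k_1 = 1.165 d⁻¹ and 1 − D₀(k_r−k_1)/(k_1 L₀) = 1 − 0.580×1.165/(0.265×42.0) = 0.9393, so
t_c = ln(5.396 × 0.9393) / 1.165 = 1.623 / 1.165 = 1.393 d.
D_c = (k_1/k_r) L₀ e^(−k_1 t_c) = (0.265/1.43) × 42.0 × e^(−0.265×1.393) = 0.1853 × 42.0 × 0.6913 = 5.380 mg/L.
Minimum DO = C_s − D_c = 9.78 − 5.380 = 4.400 mg/L.

t_c ≈ 1.39 d; D_c ≈ 5.38 mg/L; min DO ≈ 4.40 mg/L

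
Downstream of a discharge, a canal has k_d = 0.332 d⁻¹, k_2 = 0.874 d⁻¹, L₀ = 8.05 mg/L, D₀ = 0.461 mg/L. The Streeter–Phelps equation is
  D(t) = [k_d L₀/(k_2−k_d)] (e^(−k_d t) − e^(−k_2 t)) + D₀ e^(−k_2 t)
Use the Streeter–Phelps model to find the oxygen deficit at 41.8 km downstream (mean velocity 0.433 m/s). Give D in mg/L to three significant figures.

D ≈ 1.72 mg/L

Travel time t = x/v = 41.8 km / (0.433 m/s) = 41800 m / 0.433 m/s = 96540 s = 1.117 d.
k_d L₀/(k_2−k_d) = 0.332×8.05/(0.874−0.332) = 2.673/0.5420 = 4.931 mg/L.
e^(−k_d t) = e^(−0.332×1.117) = 0.6901; e^(−k_2 t) = e^(−0.874×1.117) = 0.3766.
D = 4.931 × (0.6901 − 0.3766) + 0.461 × 0.3766 = 1.546 + 0.1736 = 1.719 mg/L.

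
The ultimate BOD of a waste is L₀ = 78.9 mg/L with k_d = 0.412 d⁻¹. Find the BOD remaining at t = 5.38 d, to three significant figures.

L_t = L₀ e^(−k_d t) = 78.9 × e^(−0.412×5.38) = 78.9 × 0.1090 = 8.599 mg/L.

L ≈ 8.60 mg/L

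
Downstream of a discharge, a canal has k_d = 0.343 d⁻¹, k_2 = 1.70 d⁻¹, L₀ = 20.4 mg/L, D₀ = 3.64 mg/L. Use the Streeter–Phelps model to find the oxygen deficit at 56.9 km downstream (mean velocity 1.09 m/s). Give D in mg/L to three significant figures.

D ≈ 3.65 mg/L

Travel time t = x/v = 56.9 km / (1.09 m/s) = 56900 m / 1.09 m/s = 52200 s = 0.6042 d.
k_d L₀/(k_2−k_d) = 0.343×20.4/(1.70−0.343) = 6.997/1.357 = 5.156 mg/L.
e^(−k_d t) = e^(−0.343×0.6042) = 0.8128; e^(−k_2 t) = e^(−1.70×0.6042) = 0.3580.
D = 5.156 × (0.8128 − 0.3580) + 3.64 × 0.3580 = 2.345 + 1.303 = 3.648 mg/L.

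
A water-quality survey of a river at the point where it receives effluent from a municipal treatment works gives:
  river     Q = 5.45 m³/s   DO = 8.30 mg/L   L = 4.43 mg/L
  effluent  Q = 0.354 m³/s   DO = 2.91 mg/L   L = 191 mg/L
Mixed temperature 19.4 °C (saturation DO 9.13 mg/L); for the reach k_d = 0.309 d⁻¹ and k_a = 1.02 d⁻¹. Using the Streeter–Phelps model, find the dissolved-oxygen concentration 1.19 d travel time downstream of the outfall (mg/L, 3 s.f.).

DO ≈ 6.07 mg/L

Mixed DO = (5.45×8.30 + 0.354×2.91)/(5.45+0.354) = 46.27/5.804 = 7.971 mg/L.
Mixed L₀ = (5.45×4.43 + 0.354×191)/(5.804) = 91.76/5.804 = 15.81 mg/L.
Initial deficit D₀ = C_s − DO₀ = 9.13 − 7.971 = 1.159 mg/L.
D(1.19) = [0.309×15.81/(1.02−0.309)](e^(−0.309×1.19) − e^(−1.02×1.19)) + 1.159 e^(−1.02×1.19)
= 6.871 × (0.6923 − 0.2971) + 1.159 × 0.2971 = 3.060 mg/L.
DO = 9.13 − 3.060 = 6.070 mg/L.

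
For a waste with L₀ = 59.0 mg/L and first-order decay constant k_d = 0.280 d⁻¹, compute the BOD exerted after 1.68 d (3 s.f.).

y ≈ 22.1 mg/L

y_t = L₀(1 − e^(−k_d t)) = 59.0 × (1 − e^(−0.280×1.68))
= 59.0 × (1 − 0.6248) = 59.0 × 0.3752 = 22.14 mg/L.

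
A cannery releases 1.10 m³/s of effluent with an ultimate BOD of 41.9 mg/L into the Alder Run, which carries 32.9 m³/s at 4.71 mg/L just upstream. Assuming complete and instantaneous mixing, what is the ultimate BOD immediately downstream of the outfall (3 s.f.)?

5.91 mg/L

Flow-weighted mixing: C = (Q_r C_r + Q_w C_w)/(Q_r + Q_w)
= (32.9×4.71 + 1.10×41.9)/(32.9 + 1.10) = 201.0/34.00 = 5.913 mg/L.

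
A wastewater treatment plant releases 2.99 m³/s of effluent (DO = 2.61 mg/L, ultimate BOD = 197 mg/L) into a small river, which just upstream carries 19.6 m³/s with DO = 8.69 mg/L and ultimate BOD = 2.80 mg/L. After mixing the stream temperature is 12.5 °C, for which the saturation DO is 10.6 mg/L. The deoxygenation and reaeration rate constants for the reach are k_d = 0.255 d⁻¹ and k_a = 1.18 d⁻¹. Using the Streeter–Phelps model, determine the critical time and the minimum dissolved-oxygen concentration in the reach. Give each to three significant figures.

t_c ≈ 1.20 d; minimum DO ≈ 6.06 mg/L

Mixed DO = (19.6×8.69 + 2.99×2.61)/(19.6+2.99) = 178.1/22.59 = 7.885 mg/L.
Mixed L₀ = (19.6×2.80 + 2.99×197)/(22.59) = 643.9/22.59 = 28.50 mg/L.
Initial deficit D₀ = C_s − DO₀ = 10.6 − 7.885 = 2.715 mg/L.
t_c = (1/0.9250) ln[(1.18/0.255)(1 − 2.715×0.9250/(0.255×28.50))] = 1.081 × ln(3.029) = 1.198 d.
D_c = (0.255/1.18) × 28.50 × e^(−0.255×1.198) = 0.2161 × 28.50 × 0.7368 = 4.538 mg/L.
Minimum DO = 10.6 − 4.538 = 6.062 mg/L.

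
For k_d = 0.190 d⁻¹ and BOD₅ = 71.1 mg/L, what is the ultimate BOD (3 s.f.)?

L₀ ≈ 116 mg/L

BOD₅ = L₀(1 − e^(−5k_d)) ⇒ L₀ = BOD₅ / (1 − e^(−5×0.190))
= 71.1 / (1 − 0.3867) = 71.1 / 0.6133 = 115.9 mg/L.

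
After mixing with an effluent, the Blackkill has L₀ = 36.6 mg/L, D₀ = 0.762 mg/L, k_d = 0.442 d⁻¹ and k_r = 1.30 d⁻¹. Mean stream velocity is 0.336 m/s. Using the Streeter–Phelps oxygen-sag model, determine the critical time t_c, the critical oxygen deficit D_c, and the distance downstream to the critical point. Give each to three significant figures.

With k_r/k_d = 2.941 and 1 − D₀(k_r−k_d)/(k_d L₀) = 0.9596,
t_c = ln(2.941 × 0.9596) / (1.30 − 0.442) = ln(2.822) / 0.8580 = 1.038/0.8580 = 1.209 d.
L(t_c) = L₀ e^(−k_d t_c) = 36.6 × 0.5860 = 21.45 mg/L, and at the critical point k_r D_c = k_d L, so D_c = (0.442/1.30) × 21.45 = 7.292 mg/L.
x_c = v t_c = 0.336 m/s × 1.209 d × 86400 s/d = 35110 m ≈ 35.1 km.

t_c ≈ 1.21 d; D_c ≈ 7.29 mg/L; x_c ≈ 35.1 km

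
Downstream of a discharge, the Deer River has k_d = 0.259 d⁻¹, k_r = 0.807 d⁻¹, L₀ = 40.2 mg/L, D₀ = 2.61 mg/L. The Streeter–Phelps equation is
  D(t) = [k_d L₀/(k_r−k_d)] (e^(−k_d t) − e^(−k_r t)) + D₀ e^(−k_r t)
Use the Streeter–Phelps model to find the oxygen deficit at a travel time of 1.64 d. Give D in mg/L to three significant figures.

k_d L₀/(k_r−k_d) = 0.259×40.2/(0.807−0.259) = 10.41/0.5480 = 19.00 mg/L.
e^(−k_d t) = e^(−0.259×1.640) = 0.6539; e^(−k_r t) = e^(−0.807×1.640) = 0.2662.
D = 19.00 × (0.6539 − 0.2662) + 2.61 × 0.2662 = 7.367 + 0.6948 = 8.061 mg/L.

D ≈ 8.06 mg/L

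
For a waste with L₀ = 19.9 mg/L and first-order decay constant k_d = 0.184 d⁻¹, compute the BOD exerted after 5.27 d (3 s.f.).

y ≈ 12.4 mg/L

y_t = L₀(1 − e^(−k_d t)) = 19.9 × (1 − e^(−0.184×5.27))
= 19.9 × (1 − 0.3792) = 19.9 × 0.6208 = 12.35 mg/L.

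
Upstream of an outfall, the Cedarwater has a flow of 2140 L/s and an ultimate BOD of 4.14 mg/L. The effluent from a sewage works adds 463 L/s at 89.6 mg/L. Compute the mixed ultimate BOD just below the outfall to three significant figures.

Flow-weighted mixing: C = (Q_r C_r + Q_w C_w)/(Q_r + Q_w)
= (2140×4.14 + 463×89.6)/(2140 + 463) = 50340/2603 = 19.34 mg/L.

19.3 mg/L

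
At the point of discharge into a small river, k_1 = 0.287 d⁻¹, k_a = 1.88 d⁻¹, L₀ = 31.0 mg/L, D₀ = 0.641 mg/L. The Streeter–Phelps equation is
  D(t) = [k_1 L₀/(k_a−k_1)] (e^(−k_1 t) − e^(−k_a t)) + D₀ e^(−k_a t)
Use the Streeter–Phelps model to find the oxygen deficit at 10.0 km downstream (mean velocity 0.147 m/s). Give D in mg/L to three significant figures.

Travel time t = x/v = 10.0 km / (0.147 m/s) = 10000 m / 0.147 m/s = 68030 s = 0.7874 d.
k_1 L₀/(k_a−k_1) = 0.287×31.0/(1.88−0.287) = 8.897/1.593 = 5.585 mg/L.
e^(−k_1 t) = e^(−0.287×0.7874) = 0.7977; e^(−k_a t) = e^(−1.88×0.7874) = 0.2276.
D = 5.585 × (0.7977 − 0.2276) + 0.641 × 0.2276 = 3.184 + 0.1459 = 3.330 mg/L.

D ≈ 3.33 mg/L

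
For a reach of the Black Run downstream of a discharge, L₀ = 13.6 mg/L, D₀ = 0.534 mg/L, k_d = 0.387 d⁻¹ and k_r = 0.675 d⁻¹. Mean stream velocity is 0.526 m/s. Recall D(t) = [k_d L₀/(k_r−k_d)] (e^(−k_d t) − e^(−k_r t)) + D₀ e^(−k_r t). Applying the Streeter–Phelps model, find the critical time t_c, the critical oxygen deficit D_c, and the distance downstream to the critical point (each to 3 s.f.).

t_c ≈ 1.83 d; D_c ≈ 3.84 mg/L; x_c ≈ 83.1 km

At the critical point dD/dt = 0, so k_d L₀ e^(−k_d t) = k_r D. Substituting D(t) from the Streeter–Phelps equation and solving for t gives
t_c = ln[(k_r/k_d)(1 − D₀(k_r−k_d)/(k_d L₀))] / (k_r−k_d).
Here k_r−k_d = 0.2880 d⁻¹ and 1 − D₀(k_r−k_d)/(k_d L₀) = 1 − 0.534×0.2880/(0.387×13.6) = 0.9708, so
t_c = ln(1.744 × 0.9708) / 0.2880 = 0.5266 / 0.2880 = 1.829 d.
L(t_c) = L₀ e^(−k_d t_c) = 13.6 × 0.4928 = 6.702 mg/L, and at the critical point k_r D_c = k_d L, so D_c = (0.387/0.675) × 6.702 = 3.842 mg/L.
x_c = v t_c = 0.526 m/s × 1.829 d × 86400 s/d = 83100 m ≈ 83.1 km.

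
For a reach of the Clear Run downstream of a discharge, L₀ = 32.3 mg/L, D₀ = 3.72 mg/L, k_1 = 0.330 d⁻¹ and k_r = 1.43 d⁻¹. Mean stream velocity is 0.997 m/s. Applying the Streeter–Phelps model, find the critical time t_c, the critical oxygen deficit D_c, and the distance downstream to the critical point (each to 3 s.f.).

t_c ≈ 0.893 d; D_c ≈ 5.55 mg/L; x_c ≈ 76.9 km

With k_r/k_1 = 4.333 and 1 − D₀(k_r−k_1)/(k_1 L₀) = 0.6161,
t_c = ln(4.333 × 0.6161) / (1.43 − 0.330) = ln(2.670) / 1.100 = 0.9820/1.100 = 0.8927 d.
D_c = (k_1/k_r) L₀ e^(−k_1 t_c) = (0.330/1.43) × 32.3 × e^(−0.330×0.8927) = 0.2308 × 32.3 × 0.7448 = 5.552 mg/L.
x_c = v t_c = 0.997 m/s × 0.8927 d × 86400 s/d = 76900 m ≈ 76.9 km.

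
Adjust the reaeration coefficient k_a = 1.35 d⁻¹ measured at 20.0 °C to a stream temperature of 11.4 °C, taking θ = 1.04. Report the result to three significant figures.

k_a ≈ 0.963 d⁻¹

k_a(T₂) = k_a(T₁) · θ^(T₂−T₁) = 1.35 × 1.04^(11.4−20.0)
= 1.35 × 1.04^-8.60 = 1.35 × 0.7137 = 0.9635 d⁻¹.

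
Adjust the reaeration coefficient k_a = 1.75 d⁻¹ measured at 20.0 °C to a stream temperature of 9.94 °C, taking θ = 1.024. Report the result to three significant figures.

k_a(T₂) = k_a(T₁) · θ^(T₂−T₁) = 1.75 × 1.024^(9.94−20.0)
= 1.75 × 1.024^-10.1 = 1.75 × 0.7877 = 1.379 d⁻¹.

k_a ≈ 1.38 d⁻¹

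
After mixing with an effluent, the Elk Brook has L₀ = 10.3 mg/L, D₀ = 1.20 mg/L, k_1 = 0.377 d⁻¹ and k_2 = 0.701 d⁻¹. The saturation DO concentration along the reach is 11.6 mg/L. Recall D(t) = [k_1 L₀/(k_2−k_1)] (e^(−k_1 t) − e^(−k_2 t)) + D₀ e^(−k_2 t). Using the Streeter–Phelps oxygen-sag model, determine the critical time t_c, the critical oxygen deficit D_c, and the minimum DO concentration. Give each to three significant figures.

At the critical point dD/dt = 0, so k_1 L₀ e^(−k_1 t) = k_2 D. Substituting D(t) from the Streeter–Phelps equation and solving for t gives
t_c = ln[(k_2/k_1)(1 − D₀(k_2−k_1)/(k_1 L₀))] / (k_2−k_1).
Here k_2−k_1 = 0.3240 d⁻¹ and 1 − D₀(k_2−k_1)/(k_1 L₀) = 1 − 1.20×0.3240/(0.377×10.3) = 0.8999, so
t_c = ln(1.859 × 0.8999) / 0.3240 = 0.5148 / 0.3240 = 1.589 d.
D_c = (k_1/k_2) L₀ e^(−k_1 t_c) = (0.377/0.701) × 10.3 × e^(−0.377×1.589) = 0.5378 × 10.3 × 0.5494 = 3.043 mg/L.
Minimum DO = C_s − D_c = 11.6 − 3.043 = 8.557 mg/L.

t_c ≈ 1.59 d; D_c ≈ 3.04 mg/L; min DO ≈ 8.56 mg/L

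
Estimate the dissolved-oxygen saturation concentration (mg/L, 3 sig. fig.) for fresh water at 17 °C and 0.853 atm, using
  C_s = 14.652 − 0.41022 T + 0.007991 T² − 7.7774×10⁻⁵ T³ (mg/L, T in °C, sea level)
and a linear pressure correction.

C_s ≈ 8.19 mg/L

At sea level: C_s = 14.652 − 0.41022×17 + 0.007991×17² − 7.7774×10⁻⁵×17³ = 9.606 mg/L.
Pressure correction: C_s' = 9.606 × 0.853 = 8.194 mg/L.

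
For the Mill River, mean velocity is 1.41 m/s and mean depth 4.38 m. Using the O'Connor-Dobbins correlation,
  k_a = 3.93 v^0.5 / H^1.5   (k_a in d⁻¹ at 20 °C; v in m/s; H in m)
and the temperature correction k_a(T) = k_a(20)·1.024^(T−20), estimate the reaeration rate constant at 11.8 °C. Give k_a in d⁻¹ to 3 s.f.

k_a ≈ 0.419 d⁻¹

k_a(20) = 3.93 × 1.41^0.5 / 4.38^1.5 = 3.93 × 1.187 / 9.167 = 0.5091 d⁻¹.
k_a(11.8) = 0.5091 × 1.024^(11.8−20) = 0.5091 × 0.8233 = 0.4191 d⁻¹.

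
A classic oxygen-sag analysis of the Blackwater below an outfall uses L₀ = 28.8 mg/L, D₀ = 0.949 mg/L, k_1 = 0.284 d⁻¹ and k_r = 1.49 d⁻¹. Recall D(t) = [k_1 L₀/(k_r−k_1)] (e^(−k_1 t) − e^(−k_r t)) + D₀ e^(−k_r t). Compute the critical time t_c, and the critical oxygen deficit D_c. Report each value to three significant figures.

t_c ≈ 1.25 d; D_c ≈ 3.85 mg/L

t_c = [1/(k_r−k_1)] ln[(k_r/k_1)(1 − D₀(k_r−k_1)/(k_1 L₀))]
= [1/(1.49−0.284)] ln[(1.49/0.284)(1 − 0.949×1.206/(0.284×28.8))]
= (1/1.206) ln[5.246 × 0.8601] = 0.8292 × ln(4.512) = 0.8292 × 1.507 = 1.249 d.
D_c = (k_1/k_r) L₀ e^(−k_1 t_c) = (0.284/1.49) × 28.8 × e^(−0.284×1.249) = 0.1906 × 28.8 × 0.7013 = 3.850 mg/L.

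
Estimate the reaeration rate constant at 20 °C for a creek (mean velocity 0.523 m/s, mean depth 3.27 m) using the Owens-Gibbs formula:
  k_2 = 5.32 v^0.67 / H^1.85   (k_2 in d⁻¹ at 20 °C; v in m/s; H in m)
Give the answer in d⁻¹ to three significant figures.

k_2 ≈ 0.385 d⁻¹

k_2 = 5.32 × 0.523^0.67 / 3.27^1.85 = 5.32 × 0.6477 / 8.952 = 0.3849 d⁻¹.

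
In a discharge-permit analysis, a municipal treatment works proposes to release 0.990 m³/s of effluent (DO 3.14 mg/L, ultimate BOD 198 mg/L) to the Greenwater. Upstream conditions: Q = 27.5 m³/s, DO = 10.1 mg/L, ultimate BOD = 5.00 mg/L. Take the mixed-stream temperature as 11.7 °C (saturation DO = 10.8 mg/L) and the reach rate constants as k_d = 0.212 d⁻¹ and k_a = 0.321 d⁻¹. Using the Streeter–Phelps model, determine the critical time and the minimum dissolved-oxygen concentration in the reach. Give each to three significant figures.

t_c ≈ 3.42 d; minimum DO ≈ 7.05 mg/L

Mixed DO = (27.5×10.1 + 0.990×3.14)/(27.5+0.990) = 280.9/28.49 = 9.858 mg/L.
Mixed L₀ = (27.5×5.00 + 0.990×198)/(28.49) = 333.5/28.49 = 11.71 mg/L.
Initial deficit D₀ = C_s − DO₀ = 10.8 − 9.858 = 0.9419 mg/L.
t_c = (1/0.1090) ln[(0.321/0.212)(1 − 0.9419×0.1090/(0.212×11.71))] = 9.174 × ln(1.452) = 3.418 d.
D_c = (0.212/0.321) × 11.71 × e^(−0.212×3.418) = 0.6604 × 11.71 × 0.4845 = 3.746 mg/L.
Minimum DO = 10.8 − 3.746 = 7.054 mg/L.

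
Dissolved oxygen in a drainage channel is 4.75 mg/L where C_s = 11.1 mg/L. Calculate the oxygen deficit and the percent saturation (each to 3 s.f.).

D = C_s − C = 11.1 − 4.75 = 6.35 mg/L.
% saturation = 4.75/11.1 × 100 = 42.8 %.

D ≈ 6.35 mg/L; 42.8 % saturation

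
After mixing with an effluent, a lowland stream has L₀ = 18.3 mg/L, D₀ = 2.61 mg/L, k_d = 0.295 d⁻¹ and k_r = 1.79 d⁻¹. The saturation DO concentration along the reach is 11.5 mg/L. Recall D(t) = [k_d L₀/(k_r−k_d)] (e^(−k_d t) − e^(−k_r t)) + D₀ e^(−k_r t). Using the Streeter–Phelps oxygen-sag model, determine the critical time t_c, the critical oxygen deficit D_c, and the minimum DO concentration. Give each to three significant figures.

With k_r/k_d = 6.068 and 1 − D₀(k_r−k_d)/(k_d L₀) = 0.2772,
t_c = ln(6.068 × 0.2772) / (1.79 − 0.295) = ln(1.682) / 1.495 = 0.5200/1.495 = 0.3479 d.
D_c = (k_d/k_r) L₀ e^(−k_d t_c) = (0.295/1.79) × 18.3 × e^(−0.295×0.3479) = 0.1648 × 18.3 × 0.9025 = 2.722 mg/L.
Minimum DO = C_s − D_c = 11.5 − 2.722 = 8.778 mg/L.

t_c ≈ 0.348 d; D_c ≈ 2.72 mg/L; min DO ≈ 8.78 mg/L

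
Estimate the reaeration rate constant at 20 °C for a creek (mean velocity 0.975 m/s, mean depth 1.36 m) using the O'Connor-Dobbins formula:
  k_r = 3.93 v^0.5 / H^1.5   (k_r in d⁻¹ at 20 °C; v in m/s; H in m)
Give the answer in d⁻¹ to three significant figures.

k_r ≈ 2.45 d⁻¹

k_r = 3.93 × 0.975^0.5 / 1.36^1.5 = 3.93 × 0.9874 / 1.586 = 2.447 d⁻¹.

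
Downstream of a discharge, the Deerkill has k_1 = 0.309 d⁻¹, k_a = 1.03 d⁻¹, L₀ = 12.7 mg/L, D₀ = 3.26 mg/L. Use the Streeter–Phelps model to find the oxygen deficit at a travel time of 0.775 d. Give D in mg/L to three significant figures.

k_1 L₀/(k_a−k_1) = 0.309×12.7/(1.03−0.309) = 3.924/0.7210 = 5.443 mg/L.
e^(−k_1 t) = e^(−0.309×0.7750) = 0.7870; e^(−k_a t) = e^(−1.03×0.7750) = 0.4501.
D = 5.443 × (0.7870 − 0.4501) + 3.26 × 0.4501 = 1.834 + 1.467 = 3.301 mg/L.

D ≈ 3.30 mg/L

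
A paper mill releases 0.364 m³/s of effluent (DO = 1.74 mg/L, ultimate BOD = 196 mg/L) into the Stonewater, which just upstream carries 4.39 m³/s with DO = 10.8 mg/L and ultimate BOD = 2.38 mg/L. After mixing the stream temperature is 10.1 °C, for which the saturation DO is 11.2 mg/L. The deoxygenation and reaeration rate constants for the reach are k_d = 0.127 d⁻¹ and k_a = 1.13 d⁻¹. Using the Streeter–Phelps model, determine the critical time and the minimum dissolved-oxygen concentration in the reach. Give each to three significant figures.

Mixed DO = (4.39×10.8 + 0.364×1.74)/(4.39+0.364) = 48.05/4.754 = 10.11 mg/L.
Mixed L₀ = (4.39×2.38 + 0.364×196)/(4.754) = 81.79/4.754 = 17.20 mg/L.
Initial deficit D₀ = C_s − DO₀ = 11.2 − 10.11 = 1.094 mg/L.
t_c = (1/1.003) ln[(1.13/0.127)(1 − 1.094×1.003/(0.127×17.20))] = 0.9970 × ln(4.431) = 1.484 d.
D_c = (0.127/1.13) × 17.20 × e^(−0.127×1.484) = 0.1124 × 17.20 × 0.8282 = 1.601 mg/L.
Minimum DO = 11.2 − 1.601 = 9.599 mg/L.

t_c ≈ 1.48 d; minimum DO ≈ 9.60 mg/L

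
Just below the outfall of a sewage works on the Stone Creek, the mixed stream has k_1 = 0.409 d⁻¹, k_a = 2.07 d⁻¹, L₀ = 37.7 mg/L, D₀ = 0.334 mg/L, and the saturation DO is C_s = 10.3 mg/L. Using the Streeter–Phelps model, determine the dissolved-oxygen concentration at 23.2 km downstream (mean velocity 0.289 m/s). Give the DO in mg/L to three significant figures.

DO ≈ 5.26 mg/L

Travel time t = x/v = 23.2 km / (0.289 m/s) = 23200 m / 0.289 m/s = 80280 s = 0.9291 d.
k_1 L₀/(k_a−k_1) = 0.409×37.7/(2.07−0.409) = 15.42/1.661 = 9.283 mg/L.
e^(−k_1 t) = e^(−0.409×0.9291) = 0.6839; e^(−k_a t) = e^(−2.07×0.9291) = 0.1461.
D = 9.283 × (0.6839 − 0.1461) + 0.334 × 0.1461 = 4.992 + 0.04881 = 5.041 mg/L.
DO = C_s − D = 10.3 − 5.041 = 5.259 mg/L.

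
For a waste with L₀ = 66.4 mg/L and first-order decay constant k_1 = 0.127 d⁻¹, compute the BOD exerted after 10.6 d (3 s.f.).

y_t = L₀(1 − e^(−k_1 t)) = 66.4 × (1 − e^(−0.127×10.6))
= 66.4 × (1 − 0.2602) = 66.4 × 0.7398 = 49.12 mg/L.

y ≈ 49.1 mg/L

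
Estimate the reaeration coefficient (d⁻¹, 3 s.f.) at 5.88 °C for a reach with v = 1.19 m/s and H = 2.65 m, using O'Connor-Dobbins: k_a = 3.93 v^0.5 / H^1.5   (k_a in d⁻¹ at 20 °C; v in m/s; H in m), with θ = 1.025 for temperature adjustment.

k_a ≈ 0.701 d⁻¹

k_a(20) = 3.93 × 1.19^0.5 / 2.65^1.5 = 3.93 × 1.091 / 4.314 = 0.9938 d⁻¹.
k_a(5.88) = 0.9938 × 1.025^(5.88−20) = 0.9938 × 0.7056 = 0.7013 d⁻¹.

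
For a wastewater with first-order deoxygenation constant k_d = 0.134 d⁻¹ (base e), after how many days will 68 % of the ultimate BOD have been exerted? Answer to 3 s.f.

y/L₀ = 1 − e^(−k_d t) = 0.68 ⇒ e^(−k_d t) = 0.320
t = −ln(0.320) / 0.134 = 1.139 / 0.134 = 8.503 d.

t ≈ 8.50 d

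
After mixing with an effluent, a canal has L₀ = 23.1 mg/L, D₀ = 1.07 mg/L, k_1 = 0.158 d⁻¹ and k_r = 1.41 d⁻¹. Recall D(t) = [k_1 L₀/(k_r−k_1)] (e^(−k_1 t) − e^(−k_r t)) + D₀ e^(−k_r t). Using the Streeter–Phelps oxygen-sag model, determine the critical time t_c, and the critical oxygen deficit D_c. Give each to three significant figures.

With k_r/k_1 = 8.924 and 1 − D₀(k_r−k_1)/(k_1 L₀) = 0.6330,
t_c = ln(8.924 × 0.6330) / (1.41 − 0.158) = ln(5.649) / 1.252 = 1.731/1.252 = 1.383 d.
L(t_c) = L₀ e^(−k_1 t_c) = 23.1 × 0.8037 = 18.57 mg/L, and at the critical point k_r D_c = k_1 L, so D_c = (0.158/1.41) × 18.57 = 2.080 mg/L.

t_c ≈ 1.38 d; D_c ≈ 2.08 mg/L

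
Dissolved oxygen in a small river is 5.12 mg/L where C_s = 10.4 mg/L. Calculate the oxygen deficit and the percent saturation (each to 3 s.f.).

D ≈ 5.28 mg/L; 49.2 % saturation

D = C_s − C = 10.4 − 5.12 = 5.28 mg/L.
% saturation = 5.12/10.4 × 100 = 49.2 %.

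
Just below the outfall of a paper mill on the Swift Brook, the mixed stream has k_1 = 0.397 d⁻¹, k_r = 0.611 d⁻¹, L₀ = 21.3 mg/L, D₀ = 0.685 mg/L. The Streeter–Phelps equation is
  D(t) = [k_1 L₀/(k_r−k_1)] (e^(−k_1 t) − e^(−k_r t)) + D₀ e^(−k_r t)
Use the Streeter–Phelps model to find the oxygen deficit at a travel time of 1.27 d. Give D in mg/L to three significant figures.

D ≈ 5.99 mg/L

k_1 L₀/(k_r−k_1) = 0.397×21.3/(0.611−0.397) = 8.456/0.2140 = 39.51 mg/L.
e^(−k_1 t) = e^(−0.397×1.270) = 0.6040; e^(−k_r t) = e^(−0.611×1.270) = 0.4603.
D = 39.51 × (0.6040 − 0.4603) + 0.685 × 0.4603 = 5.680 + 0.3153 = 5.995 mg/L.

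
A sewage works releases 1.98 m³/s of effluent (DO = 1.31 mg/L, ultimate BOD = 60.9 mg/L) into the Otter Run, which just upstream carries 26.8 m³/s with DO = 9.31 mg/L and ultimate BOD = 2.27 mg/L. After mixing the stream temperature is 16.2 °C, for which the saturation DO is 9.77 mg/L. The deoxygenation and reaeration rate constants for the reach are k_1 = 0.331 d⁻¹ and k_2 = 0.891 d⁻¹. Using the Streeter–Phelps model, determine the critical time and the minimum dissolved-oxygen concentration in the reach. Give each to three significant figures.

Mixed DO = (26.8×9.31 + 1.98×1.31)/(26.8+1.98) = 252.1/28.78 = 8.760 mg/L.
Mixed L₀ = (26.8×2.27 + 1.98×60.9)/(28.78) = 181.4/28.78 = 6.304 mg/L.
Initial deficit D₀ = C_s − DO₀ = 9.77 − 8.760 = 1.010 mg/L.
t_c = (1/0.5600) ln[(0.891/0.331)(1 − 1.010×0.5600/(0.331×6.304))] = 1.786 × ln(1.962) = 1.203 d.
D_c = (0.331/0.891) × 6.304 × e^(−0.331×1.203) = 0.3715 × 6.304 × 0.6714 = 1.572 mg/L.
Minimum DO = 9.77 − 1.572 = 8.198 mg/L.

t_c ≈ 1.20 d; minimum DO ≈ 8.20 mg/L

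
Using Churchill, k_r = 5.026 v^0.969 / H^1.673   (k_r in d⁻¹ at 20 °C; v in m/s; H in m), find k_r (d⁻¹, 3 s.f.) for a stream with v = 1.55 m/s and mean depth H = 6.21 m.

k_r ≈ 0.362 d⁻¹

k_r = 5.026 × 1.55^0.969 / 6.21^1.673 = 5.026 × 1.529 / 21.22 = 0.3621 d⁻¹.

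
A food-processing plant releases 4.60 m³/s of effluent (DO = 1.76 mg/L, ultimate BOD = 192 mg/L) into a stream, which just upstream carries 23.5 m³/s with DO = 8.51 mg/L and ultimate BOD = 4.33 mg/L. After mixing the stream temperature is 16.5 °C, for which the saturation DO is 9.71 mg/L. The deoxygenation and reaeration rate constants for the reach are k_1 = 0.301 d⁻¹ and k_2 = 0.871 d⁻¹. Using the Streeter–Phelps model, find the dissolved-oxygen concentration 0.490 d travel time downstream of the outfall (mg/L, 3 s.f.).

DO ≈ 4.31 mg/L

Mixed DO = (23.5×8.51 + 4.60×1.76)/(23.5+4.60) = 208.1/28.10 = 7.405 mg/L.
Mixed L₀ = (23.5×4.33 + 4.60×192)/(28.10) = 985.0/28.10 = 35.05 mg/L.
Initial deficit D₀ = C_s − DO₀ = 9.71 − 7.405 = 2.305 mg/L.
D(0.490) = [0.301×35.05/(0.871−0.301)](e^(−0.301×0.490) − e^(−0.871×0.490)) + 2.305 e^(−0.871×0.490)
= 18.51 × (0.8629 − 0.6526) + 2.305 × 0.6526 = 5.396 mg/L.
DO = 9.71 − 5.396 = 4.314 mg/L.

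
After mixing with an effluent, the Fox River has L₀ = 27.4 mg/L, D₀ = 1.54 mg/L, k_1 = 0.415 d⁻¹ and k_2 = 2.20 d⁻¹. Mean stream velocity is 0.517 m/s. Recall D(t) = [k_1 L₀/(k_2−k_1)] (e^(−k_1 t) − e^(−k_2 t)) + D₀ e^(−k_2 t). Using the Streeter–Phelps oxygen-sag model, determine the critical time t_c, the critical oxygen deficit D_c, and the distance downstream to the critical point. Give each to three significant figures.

t_c ≈ 0.779 d; D_c ≈ 3.74 mg/L; x_c ≈ 34.8 km

With k_2/k_1 = 5.301 and 1 − D₀(k_2−k_1)/(k_1 L₀) = 0.7583,
t_c = ln(5.301 × 0.7583) / (2.20 − 0.415) = ln(4.020) / 1.785 = 1.391/1.785 = 0.7794 d.
L(t_c) = L₀ e^(−k_1 t_c) = 27.4 × 0.7237 = 19.83 mg/L, and at the critical point k_2 D_c = k_1 L, so D_c = (0.415/2.20) × 19.83 = 3.740 mg/L.
x_c = v t_c = 0.517 m/s × 0.7794 d × 86400 s/d = 34810 m ≈ 34.8 km.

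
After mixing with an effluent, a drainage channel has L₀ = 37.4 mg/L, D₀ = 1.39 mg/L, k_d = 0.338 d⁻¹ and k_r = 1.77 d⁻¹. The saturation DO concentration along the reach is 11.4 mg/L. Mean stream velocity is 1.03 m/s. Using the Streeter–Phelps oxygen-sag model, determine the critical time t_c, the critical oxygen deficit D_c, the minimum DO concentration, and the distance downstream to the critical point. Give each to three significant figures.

With k_r/k_d = 5.237 and 1 − D₀(k_r−k_d)/(k_d L₀) = 0.8425,
t_c = ln(5.237 × 0.8425) / (1.77 − 0.338) = ln(4.412) / 1.432 = 1.484/1.432 = 1.037 d.
D_c = (k_d/k_r) L₀ e^(−k_d t_c) = (0.338/1.77) × 37.4 × e^(−0.338×1.037) = 0.1910 × 37.4 × 0.7044 = 5.031 mg/L.
Minimum DO = C_s − D_c = 11.4 − 5.031 = 6.369 mg/L.
x_c = v t_c = 1.03 m/s × 1.037 d × 86400 s/d = 92250 m ≈ 92.2 km.

t_c ≈ 1.04 d; D_c ≈ 5.03 mg/L; min DO ≈ 6.37 mg/L; x_c ≈ 92.2 km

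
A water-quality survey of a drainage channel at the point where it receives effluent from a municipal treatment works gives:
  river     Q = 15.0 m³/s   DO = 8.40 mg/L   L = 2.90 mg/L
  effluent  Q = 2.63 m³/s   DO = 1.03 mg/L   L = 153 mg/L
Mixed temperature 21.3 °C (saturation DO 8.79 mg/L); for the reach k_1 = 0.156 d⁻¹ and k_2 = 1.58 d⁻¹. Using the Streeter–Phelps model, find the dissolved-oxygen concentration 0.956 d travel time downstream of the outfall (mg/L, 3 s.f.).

DO ≈ 6.69 mg/L

Mixed DO = (15.0×8.40 + 2.63×1.03)/(15.0+2.63) = 128.7/17.63 = 7.301 mg/L.
Mixed L₀ = (15.0×2.90 + 2.63×153)/(17.63) = 445.9/17.63 = 25.29 mg/L.
Initial deficit D₀ = C_s − DO₀ = 8.79 − 7.301 = 1.489 mg/L.
D(0.956) = [0.156×25.29/(1.58−0.156)](e^(−0.156×0.956) − e^(−1.58×0.956)) + 1.489 e^(−1.58×0.956)
= 2.771 × (0.8615 − 0.2208) + 1.489 × 0.2208 = 2.104 mg/L.
DO = 8.79 − 2.104 = 6.686 mg/L.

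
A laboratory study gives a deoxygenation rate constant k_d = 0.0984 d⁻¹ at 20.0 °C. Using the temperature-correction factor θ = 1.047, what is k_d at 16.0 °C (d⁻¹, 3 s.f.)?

k_d ≈ 0.0819 d⁻¹

k_d(T₂) = k_d(T₁) · θ^(T₂−T₁) = 0.0984 × 1.047^(16.0−20.0)
= 0.0984 × 1.047^-4.00 = 0.0984 × 0.8322 = 0.08189 d⁻¹.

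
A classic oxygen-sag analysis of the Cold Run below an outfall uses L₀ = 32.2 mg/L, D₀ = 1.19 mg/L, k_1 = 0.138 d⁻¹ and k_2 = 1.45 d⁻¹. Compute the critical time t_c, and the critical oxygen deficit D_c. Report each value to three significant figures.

With k_2/k_1 = 10.51 and 1 − D₀(k_2−k_1)/(k_1 L₀) = 0.6486,
t_c = ln(10.51 × 0.6486) / (1.45 − 0.138) = ln(6.815) / 1.312 = 1.919/1.312 = 1.463 d.
L(t_c) = L₀ e^(−k_1 t_c) = 32.2 × 0.8172 = 26.31 mg/L, and at the critical point k_2 D_c = k_1 L, so D_c = (0.138/1.45) × 26.31 = 2.504 mg/L.

t_c ≈ 1.46 d; D_c ≈ 2.50 mg/L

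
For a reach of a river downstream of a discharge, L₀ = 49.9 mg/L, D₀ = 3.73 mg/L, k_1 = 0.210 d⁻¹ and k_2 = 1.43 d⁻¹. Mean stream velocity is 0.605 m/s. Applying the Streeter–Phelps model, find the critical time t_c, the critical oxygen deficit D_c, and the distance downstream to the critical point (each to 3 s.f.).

t_c ≈ 1.11 d; D_c ≈ 5.81 mg/L; x_c ≈ 57.8 km

At the critical point dD/dt = 0, so k_1 L₀ e^(−k_1 t) = k_2 D. Substituting D(t) from the Streeter–Phelps equation and solving for t gives
t_c = ln[(k_2/k_1)(1 − D₀(k_2−k_1)/(k_1 L₀))] / (k_2−k_1).
Here k_2−k_1 = 1.220 d⁻¹ and 1 − D₀(k_2−k_1)/(k_1 L₀) = 1 − 3.73×1.220/(0.210×49.9) = 0.5657, so
t_c = ln(6.810 × 0.5657) / 1.220 = 1.349 / 1.220 = 1.105 d.
L(t_c) = L₀ e^(−k_1 t_c) = 49.9 × 0.7928 = 39.56 mg/L, and at the critical point k_2 D_c = k_1 L, so D_c = (0.210/1.43) × 39.56 = 5.810 mg/L.
x_c = v t_c = 0.605 m/s × 1.105 d × 86400 s/d = 57790 m ≈ 57.8 km.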